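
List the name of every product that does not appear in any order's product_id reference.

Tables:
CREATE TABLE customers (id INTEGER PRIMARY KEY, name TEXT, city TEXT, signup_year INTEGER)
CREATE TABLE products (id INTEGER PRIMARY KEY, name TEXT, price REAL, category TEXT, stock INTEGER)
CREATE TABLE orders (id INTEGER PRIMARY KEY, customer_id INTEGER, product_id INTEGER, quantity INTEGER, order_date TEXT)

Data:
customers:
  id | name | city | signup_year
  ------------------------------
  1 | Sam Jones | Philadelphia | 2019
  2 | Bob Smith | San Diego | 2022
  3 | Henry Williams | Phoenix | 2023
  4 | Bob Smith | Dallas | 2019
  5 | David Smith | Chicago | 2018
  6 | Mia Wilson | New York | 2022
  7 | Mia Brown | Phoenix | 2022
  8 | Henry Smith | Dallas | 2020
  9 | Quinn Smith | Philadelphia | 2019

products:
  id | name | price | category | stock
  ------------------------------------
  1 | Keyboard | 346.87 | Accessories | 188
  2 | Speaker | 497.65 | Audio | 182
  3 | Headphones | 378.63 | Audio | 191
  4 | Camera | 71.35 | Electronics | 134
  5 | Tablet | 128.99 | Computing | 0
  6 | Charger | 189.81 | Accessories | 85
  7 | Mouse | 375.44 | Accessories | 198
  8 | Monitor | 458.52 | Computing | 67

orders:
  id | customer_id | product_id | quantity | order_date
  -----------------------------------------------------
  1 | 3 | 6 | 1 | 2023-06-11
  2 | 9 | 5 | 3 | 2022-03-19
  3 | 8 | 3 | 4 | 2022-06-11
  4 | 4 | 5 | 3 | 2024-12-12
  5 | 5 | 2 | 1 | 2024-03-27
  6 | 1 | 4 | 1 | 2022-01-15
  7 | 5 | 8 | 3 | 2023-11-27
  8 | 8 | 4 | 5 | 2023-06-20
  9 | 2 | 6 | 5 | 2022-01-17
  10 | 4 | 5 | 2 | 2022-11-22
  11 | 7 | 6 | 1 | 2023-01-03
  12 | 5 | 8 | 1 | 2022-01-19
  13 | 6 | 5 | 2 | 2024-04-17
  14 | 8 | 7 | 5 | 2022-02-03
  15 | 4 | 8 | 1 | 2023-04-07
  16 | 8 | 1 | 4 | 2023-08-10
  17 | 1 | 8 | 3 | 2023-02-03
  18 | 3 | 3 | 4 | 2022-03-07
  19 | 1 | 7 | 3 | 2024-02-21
SELECT p.name FROM products p LEFT JOIN orders c ON c.product_id = p.id WHERE c.id IS NULL

Execution result:
(no rows)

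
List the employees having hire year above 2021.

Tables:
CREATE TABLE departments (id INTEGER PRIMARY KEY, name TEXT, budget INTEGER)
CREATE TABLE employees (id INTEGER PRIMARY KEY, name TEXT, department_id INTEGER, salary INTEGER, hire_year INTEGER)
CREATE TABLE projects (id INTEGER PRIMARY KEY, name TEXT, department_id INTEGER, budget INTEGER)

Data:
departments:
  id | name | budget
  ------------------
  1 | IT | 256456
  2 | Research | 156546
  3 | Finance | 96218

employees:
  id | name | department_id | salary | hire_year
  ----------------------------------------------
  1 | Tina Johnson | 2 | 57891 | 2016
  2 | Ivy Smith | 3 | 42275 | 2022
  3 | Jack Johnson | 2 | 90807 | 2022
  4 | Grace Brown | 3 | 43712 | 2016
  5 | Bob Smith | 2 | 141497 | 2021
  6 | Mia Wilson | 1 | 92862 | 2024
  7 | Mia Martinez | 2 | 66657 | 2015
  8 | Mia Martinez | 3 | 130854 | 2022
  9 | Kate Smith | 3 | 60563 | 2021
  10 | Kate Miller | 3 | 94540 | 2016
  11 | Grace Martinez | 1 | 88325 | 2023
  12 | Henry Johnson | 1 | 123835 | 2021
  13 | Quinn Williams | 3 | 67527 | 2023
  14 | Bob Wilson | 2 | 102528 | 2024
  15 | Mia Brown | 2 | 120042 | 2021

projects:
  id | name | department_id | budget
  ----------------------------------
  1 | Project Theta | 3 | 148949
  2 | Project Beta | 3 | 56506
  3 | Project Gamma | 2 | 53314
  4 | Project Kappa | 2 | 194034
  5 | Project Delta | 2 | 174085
SELECT name, hire_year FROM employees WHERE hire_year > 2021

Execution result:
name | hire_year
Ivy Smith | 2022
Jack Johnson | 2022
Mia Wilson | 2024
Mia Martinez | 2022
Grace Martinez | 2023
Quinn Williams | 2023
Bob Wilson | 2024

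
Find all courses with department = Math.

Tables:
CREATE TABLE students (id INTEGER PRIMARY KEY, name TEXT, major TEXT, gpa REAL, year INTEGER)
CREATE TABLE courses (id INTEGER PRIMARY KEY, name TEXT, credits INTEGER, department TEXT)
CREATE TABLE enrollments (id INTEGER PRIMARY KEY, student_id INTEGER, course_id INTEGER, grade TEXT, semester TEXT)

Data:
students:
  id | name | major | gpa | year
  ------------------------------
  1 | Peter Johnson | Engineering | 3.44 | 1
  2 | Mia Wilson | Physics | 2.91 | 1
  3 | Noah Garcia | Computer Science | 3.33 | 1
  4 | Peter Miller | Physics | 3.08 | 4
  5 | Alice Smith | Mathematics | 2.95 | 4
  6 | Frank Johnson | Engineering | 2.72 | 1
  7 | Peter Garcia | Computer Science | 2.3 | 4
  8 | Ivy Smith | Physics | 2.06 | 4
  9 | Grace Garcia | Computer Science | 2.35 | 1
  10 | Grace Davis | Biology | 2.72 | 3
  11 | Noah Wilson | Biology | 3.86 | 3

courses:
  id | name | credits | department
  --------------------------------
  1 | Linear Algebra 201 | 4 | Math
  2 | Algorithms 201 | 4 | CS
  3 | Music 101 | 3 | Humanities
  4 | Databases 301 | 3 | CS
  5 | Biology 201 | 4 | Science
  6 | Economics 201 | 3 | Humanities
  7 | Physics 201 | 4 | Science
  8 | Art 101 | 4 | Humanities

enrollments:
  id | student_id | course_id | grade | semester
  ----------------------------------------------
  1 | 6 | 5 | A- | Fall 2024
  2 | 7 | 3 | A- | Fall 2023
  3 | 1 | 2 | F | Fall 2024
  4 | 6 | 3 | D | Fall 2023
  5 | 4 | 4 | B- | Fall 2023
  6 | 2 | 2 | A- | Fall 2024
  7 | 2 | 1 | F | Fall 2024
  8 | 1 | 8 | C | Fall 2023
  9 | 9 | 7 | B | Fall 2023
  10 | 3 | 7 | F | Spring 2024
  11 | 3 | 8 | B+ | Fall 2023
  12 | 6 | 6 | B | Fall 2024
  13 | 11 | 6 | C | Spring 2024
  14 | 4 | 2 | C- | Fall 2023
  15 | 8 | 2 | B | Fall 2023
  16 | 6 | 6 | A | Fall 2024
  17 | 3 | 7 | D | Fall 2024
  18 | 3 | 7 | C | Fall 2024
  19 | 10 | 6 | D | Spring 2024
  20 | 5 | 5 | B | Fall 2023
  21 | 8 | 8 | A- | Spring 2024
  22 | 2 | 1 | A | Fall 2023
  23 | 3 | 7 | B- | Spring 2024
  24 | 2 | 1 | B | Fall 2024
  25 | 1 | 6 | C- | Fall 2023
SELECT name, department FROM courses WHERE department = 'Math'

Execution result:
name | department
Linear Algebra 201 | Math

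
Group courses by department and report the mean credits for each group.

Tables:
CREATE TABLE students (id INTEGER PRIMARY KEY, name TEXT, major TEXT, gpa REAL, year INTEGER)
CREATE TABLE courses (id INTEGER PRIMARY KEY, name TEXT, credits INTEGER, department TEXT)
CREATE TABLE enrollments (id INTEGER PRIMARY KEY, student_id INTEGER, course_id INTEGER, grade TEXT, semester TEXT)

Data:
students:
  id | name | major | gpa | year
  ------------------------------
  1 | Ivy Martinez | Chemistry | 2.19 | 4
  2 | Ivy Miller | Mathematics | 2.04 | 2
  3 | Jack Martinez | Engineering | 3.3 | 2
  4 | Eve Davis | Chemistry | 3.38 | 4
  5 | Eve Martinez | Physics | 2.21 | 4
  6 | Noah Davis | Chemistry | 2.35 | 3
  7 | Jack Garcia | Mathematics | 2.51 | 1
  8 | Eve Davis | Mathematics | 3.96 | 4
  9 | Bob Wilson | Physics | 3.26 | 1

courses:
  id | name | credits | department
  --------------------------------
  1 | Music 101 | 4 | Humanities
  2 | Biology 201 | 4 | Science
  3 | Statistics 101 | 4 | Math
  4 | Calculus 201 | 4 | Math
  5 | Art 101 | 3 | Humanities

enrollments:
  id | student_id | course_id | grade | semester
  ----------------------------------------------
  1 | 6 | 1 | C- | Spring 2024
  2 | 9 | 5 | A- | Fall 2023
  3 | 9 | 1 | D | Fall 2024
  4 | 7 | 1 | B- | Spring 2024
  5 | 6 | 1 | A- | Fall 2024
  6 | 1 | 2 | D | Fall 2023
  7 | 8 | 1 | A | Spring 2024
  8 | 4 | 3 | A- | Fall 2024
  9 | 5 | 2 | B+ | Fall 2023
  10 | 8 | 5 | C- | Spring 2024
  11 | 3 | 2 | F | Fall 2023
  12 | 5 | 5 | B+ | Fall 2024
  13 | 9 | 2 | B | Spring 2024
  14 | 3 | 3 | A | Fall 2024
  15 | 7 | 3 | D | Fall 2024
SELECT department, AVG(credits) AS avg_credits FROM courses GROUP BY department

Execution result:
department | avg_credits
Humanities | 3.50
Math | 4.00
Science | 4.00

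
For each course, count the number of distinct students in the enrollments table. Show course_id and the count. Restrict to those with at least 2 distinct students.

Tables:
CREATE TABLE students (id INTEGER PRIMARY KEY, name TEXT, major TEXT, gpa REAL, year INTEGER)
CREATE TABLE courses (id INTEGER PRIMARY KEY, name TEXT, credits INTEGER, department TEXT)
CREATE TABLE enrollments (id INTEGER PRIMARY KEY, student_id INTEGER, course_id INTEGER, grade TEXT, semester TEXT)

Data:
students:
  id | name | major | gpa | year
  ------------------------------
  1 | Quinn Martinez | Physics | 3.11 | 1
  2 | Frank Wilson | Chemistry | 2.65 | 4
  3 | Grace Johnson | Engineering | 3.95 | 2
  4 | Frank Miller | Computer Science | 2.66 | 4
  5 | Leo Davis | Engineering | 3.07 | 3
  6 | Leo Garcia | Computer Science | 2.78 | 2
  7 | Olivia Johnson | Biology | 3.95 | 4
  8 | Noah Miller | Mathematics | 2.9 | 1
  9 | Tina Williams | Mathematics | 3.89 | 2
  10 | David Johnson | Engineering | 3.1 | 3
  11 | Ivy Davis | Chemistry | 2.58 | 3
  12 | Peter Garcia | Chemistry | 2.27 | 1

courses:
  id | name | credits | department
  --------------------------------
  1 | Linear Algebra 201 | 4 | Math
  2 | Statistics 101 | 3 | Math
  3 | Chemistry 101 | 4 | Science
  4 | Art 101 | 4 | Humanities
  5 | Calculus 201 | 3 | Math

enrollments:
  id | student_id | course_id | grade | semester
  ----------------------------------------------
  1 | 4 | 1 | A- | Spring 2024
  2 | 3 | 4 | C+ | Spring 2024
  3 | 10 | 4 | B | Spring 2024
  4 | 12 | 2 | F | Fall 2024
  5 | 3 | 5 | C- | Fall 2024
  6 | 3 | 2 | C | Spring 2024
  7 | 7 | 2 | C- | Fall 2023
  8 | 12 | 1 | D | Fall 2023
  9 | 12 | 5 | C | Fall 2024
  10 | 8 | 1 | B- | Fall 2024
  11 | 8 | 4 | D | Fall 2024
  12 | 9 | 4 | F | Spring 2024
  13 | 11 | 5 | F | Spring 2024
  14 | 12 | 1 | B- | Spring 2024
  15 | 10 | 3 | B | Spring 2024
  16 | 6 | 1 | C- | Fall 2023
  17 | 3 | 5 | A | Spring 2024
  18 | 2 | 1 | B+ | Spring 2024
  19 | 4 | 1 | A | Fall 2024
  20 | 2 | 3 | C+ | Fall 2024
SELECT course_id, COUNT(DISTINCT student_id) AS distinct_student_count FROM enrollments GROUP BY course_id HAVING COUNT(DISTINCT student_id) >= 2

Execution result:
course_id | distinct_student_count
1 | 5
2 | 3
3 | 2
4 | 4
5 | 3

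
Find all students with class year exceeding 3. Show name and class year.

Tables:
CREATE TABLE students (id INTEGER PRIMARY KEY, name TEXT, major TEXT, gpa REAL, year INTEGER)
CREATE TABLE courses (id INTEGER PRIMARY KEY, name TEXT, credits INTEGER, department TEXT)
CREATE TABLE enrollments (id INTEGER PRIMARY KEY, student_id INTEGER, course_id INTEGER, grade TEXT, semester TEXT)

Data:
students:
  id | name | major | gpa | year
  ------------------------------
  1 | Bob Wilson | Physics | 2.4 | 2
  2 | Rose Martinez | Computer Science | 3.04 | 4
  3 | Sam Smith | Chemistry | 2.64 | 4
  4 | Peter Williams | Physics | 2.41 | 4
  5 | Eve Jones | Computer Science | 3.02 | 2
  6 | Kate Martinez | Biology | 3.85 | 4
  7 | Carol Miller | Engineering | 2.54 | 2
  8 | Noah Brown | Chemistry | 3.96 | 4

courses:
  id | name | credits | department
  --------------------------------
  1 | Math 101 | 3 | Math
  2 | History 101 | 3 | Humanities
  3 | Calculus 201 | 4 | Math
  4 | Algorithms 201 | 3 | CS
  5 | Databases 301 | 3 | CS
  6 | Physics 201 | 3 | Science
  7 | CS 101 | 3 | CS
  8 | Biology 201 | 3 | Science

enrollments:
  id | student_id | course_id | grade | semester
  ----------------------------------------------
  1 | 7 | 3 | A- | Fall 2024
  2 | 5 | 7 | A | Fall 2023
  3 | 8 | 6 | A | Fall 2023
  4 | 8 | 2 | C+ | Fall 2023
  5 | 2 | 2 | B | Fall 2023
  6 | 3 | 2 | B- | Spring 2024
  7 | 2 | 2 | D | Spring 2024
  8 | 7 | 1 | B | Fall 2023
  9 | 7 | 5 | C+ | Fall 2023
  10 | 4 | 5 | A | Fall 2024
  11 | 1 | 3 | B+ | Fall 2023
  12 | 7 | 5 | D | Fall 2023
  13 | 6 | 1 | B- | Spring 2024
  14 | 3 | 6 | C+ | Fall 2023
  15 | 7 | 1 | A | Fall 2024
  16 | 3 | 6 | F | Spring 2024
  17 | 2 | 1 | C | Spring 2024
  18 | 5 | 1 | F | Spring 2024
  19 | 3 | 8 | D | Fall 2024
SELECT name, year FROM students WHERE year > 3

Execution result:
name | year
Rose Martinez | 4
Sam Smith | 4
Peter Williams | 4
Kate Martinez | 4
Noah Brown | 4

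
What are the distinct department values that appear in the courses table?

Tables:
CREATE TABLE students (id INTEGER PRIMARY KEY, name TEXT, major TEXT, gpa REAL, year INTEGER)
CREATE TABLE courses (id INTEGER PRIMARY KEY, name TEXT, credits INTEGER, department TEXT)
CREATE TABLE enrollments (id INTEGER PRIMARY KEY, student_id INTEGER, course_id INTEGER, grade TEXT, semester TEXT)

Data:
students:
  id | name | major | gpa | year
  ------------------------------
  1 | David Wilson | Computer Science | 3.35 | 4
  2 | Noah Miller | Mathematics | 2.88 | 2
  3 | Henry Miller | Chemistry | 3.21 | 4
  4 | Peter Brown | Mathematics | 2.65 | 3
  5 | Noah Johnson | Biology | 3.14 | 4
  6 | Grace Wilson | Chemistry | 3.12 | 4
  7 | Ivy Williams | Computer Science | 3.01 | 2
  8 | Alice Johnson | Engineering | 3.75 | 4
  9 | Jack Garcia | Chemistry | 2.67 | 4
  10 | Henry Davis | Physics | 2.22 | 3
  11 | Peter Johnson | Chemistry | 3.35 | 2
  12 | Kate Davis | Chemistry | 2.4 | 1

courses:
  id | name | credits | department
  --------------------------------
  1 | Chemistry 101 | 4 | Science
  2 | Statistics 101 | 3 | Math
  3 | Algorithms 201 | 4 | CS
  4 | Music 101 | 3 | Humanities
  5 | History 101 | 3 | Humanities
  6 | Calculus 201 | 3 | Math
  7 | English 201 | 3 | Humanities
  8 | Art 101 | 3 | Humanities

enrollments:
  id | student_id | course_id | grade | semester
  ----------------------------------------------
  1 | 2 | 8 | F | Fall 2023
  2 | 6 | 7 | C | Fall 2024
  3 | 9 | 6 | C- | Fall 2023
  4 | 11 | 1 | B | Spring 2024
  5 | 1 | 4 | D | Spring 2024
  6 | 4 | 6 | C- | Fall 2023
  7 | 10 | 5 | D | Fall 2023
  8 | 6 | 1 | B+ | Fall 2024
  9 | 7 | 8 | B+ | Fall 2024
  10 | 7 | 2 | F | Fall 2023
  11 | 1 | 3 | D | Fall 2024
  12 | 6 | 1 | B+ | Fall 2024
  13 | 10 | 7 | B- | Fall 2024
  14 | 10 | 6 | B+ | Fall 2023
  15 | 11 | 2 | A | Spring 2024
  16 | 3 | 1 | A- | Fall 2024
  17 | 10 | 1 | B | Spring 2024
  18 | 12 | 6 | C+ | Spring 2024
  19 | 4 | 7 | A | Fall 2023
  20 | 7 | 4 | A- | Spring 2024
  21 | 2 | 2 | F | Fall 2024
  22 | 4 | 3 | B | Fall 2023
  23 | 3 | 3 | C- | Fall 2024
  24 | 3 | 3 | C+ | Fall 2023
SELECT DISTINCT department FROM courses

Execution result:
department
Science
Math
CS
Humanities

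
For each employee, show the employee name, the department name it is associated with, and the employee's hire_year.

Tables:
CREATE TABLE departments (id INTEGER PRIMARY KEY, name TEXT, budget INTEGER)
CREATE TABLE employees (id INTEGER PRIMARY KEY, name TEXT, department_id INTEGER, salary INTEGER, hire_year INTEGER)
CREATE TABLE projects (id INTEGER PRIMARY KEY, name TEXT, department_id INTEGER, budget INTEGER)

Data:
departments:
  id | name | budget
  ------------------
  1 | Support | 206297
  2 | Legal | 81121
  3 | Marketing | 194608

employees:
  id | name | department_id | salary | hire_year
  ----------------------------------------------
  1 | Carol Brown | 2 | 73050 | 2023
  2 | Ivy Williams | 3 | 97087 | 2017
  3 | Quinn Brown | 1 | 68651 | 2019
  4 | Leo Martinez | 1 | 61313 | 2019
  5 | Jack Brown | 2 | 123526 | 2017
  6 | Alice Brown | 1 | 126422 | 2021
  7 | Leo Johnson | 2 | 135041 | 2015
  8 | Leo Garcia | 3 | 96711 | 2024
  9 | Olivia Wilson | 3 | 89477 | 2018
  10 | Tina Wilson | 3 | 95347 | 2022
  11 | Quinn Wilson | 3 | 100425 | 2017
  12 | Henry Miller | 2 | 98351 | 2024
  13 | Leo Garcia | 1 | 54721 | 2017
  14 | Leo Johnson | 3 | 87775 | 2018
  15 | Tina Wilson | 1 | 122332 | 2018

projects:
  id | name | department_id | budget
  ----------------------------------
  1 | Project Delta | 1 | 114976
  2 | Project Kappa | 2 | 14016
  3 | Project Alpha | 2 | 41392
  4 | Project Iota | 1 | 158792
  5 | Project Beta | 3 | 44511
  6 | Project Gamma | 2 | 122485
SELECT c.name, p.name AS department, c.hire_year FROM employees c JOIN departments p ON c.department_id = p.id

Execution result:
name | department | hire_year
Carol Brown | Legal | 2023
Ivy Williams | Marketing | 2017
Quinn Brown | Support | 2019
Leo Martinez | Support | 2019
Jack Brown | Legal | 2017
Alice Brown | Support | 2021
Leo Johnson | Legal | 2015
Leo Garcia | Marketing | 2024
Olivia Wilson | Marketing | 2018
Tina Wilson | Marketing | 2022
Quinn Wilson | Marketing | 2017
Henry Miller | Legal | 2024
Leo Garcia | Support | 2017
Leo Johnson | Marketing | 2018
Tina Wilson | Support | 2018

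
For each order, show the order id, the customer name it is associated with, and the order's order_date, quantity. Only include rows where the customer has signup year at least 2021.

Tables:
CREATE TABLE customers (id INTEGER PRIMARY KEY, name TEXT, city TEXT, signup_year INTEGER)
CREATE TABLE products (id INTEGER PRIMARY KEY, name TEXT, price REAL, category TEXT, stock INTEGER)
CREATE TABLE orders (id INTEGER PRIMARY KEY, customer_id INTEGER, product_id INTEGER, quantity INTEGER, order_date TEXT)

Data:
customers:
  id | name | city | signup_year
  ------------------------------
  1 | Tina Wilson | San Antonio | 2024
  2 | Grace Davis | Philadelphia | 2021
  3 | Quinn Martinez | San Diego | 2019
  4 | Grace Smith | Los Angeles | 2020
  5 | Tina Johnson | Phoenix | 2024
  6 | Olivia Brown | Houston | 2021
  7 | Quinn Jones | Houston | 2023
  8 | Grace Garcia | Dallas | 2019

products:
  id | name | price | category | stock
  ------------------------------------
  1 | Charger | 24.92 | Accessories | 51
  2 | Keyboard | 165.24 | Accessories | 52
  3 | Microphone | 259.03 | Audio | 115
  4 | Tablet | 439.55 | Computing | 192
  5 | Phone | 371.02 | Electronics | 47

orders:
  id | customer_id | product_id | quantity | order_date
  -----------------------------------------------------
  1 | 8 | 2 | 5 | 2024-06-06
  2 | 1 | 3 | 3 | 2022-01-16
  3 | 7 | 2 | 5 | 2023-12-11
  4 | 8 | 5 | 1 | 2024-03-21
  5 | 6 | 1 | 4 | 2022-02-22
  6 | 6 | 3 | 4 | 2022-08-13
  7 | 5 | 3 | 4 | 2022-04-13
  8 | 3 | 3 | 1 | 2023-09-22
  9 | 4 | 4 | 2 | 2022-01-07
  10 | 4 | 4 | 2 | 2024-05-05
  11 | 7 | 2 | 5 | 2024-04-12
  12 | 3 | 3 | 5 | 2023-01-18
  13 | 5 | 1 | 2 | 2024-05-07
SELECT c.id, p.name AS customer, c.order_date, c.quantity FROM orders c JOIN customers p ON c.customer_id = p.id WHERE p.signup_year >= 2021

Execution result:
id | customer | order_date | quantity
2 | Tina Wilson | 2022-01-16 | 3
3 | Quinn Jones | 2023-12-11 | 5
5 | Olivia Brown | 2022-02-22 | 4
6 | Olivia Brown | 2022-08-13 | 4
7 | Tina Johnson | 2022-04-13 | 4
11 | Quinn Jones | 2024-04-12 | 5
13 | Tina Johnson | 2024-05-07 | 2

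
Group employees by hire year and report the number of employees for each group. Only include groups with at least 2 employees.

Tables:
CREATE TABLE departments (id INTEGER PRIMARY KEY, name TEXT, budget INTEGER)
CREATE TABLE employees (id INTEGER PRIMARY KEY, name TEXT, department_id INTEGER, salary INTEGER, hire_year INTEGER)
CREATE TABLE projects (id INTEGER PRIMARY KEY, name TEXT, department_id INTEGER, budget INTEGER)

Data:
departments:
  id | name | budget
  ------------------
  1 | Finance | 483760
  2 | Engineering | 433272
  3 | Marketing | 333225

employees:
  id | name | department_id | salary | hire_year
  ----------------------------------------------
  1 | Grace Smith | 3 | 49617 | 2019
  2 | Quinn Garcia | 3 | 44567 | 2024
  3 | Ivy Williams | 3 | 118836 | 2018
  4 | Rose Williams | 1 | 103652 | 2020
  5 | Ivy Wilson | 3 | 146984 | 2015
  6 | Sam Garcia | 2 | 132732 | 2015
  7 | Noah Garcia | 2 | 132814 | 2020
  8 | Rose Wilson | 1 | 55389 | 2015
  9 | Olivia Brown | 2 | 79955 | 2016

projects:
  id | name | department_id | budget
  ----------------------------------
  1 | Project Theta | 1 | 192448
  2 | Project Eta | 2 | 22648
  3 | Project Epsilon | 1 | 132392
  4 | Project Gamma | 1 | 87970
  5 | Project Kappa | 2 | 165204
SELECT hire_year, COUNT(*) AS n FROM employees GROUP BY hire_year HAVING COUNT(*) >= 2

Execution result:
hire_year | n
2015 | 3
2020 | 2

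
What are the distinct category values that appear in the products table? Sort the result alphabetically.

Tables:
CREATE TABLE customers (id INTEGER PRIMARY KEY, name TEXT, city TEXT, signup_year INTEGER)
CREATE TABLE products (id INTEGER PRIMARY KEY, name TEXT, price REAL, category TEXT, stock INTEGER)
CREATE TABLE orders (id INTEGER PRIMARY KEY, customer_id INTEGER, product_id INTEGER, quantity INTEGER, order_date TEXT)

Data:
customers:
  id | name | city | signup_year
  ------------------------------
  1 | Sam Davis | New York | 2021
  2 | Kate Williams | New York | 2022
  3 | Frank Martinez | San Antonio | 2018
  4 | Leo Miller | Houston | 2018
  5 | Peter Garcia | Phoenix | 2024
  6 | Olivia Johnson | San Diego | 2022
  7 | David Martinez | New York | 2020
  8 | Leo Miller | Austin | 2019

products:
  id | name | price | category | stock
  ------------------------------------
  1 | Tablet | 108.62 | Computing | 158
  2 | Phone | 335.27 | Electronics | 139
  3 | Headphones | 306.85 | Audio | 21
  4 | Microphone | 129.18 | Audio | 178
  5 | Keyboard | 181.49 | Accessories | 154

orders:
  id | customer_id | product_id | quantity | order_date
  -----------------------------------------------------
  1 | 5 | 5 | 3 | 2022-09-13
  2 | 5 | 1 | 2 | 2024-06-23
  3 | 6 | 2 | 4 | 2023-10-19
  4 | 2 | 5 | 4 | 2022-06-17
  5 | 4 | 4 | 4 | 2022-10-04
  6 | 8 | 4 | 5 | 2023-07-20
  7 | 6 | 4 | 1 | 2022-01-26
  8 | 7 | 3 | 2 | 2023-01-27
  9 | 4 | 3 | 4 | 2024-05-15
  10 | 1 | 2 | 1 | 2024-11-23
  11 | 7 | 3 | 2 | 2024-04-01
SELECT DISTINCT category FROM products ORDER BY category

Execution result:
category
Accessories
Audio
Computing
Electronics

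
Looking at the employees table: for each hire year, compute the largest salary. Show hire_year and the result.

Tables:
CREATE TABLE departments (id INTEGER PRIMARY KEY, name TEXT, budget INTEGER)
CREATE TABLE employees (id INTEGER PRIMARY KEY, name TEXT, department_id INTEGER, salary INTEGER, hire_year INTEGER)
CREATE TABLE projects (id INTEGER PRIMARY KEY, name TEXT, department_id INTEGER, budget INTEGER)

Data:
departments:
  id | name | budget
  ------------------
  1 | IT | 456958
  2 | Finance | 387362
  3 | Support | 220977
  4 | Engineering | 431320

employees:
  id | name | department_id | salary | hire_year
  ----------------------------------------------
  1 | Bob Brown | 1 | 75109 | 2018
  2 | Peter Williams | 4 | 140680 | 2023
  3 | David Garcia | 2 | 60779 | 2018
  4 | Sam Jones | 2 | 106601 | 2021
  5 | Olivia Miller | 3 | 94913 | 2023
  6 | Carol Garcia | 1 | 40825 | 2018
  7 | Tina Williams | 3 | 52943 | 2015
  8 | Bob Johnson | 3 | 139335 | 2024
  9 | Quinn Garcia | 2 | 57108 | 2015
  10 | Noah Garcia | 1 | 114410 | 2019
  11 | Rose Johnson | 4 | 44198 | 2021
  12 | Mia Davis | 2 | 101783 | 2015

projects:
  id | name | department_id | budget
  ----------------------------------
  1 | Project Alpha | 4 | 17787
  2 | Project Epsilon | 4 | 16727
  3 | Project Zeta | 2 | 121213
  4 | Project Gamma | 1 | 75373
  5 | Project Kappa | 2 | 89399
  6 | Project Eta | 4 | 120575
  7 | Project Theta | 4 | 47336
SELECT hire_year, MAX(salary) AS max_salary FROM employees GROUP BY hire_year

Execution result:
hire_year | max_salary
2015 | 101783
2018 | 75109
2019 | 114410
2021 | 106601
2023 | 140680
2024 | 139335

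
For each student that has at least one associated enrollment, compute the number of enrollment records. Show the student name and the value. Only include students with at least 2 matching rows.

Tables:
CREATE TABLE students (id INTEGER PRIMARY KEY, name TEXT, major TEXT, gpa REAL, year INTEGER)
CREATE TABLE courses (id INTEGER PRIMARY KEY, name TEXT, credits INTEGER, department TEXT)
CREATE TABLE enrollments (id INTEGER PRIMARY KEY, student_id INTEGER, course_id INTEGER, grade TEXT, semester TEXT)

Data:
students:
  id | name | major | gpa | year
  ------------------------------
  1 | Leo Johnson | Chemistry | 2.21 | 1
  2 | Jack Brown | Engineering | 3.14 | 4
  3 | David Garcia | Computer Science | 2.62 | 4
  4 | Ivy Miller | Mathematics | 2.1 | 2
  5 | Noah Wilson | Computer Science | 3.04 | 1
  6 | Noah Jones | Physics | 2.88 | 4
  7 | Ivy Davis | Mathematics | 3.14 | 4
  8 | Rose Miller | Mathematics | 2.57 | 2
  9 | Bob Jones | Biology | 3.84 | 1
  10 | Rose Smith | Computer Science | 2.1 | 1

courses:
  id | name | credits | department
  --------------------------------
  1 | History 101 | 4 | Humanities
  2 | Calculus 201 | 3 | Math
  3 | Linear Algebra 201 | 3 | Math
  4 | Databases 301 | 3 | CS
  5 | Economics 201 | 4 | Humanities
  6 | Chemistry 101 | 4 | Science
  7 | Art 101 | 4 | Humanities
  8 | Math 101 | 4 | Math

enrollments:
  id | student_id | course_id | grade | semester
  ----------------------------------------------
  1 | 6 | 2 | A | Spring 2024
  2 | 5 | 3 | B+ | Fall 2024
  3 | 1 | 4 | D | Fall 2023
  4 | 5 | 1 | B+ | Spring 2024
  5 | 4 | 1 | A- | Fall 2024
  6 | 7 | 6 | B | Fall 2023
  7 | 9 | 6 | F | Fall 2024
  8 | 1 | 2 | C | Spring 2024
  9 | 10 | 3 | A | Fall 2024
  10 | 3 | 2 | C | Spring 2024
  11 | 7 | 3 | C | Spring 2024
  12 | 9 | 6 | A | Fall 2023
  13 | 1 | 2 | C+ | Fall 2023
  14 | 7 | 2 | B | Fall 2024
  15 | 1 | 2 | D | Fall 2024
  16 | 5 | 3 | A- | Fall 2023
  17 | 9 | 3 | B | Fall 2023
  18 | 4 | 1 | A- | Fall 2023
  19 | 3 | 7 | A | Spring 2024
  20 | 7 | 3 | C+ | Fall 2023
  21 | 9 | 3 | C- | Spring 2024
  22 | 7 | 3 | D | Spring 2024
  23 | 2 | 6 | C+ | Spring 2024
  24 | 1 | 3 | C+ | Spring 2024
SELECT p.name, COUNT(*) AS n FROM enrollments c JOIN students p ON c.student_id = p.id GROUP BY p.id, p.name HAVING COUNT(*) >= 2

Execution result:
name | n
Leo Johnson | 5
David Garcia | 2
Ivy Miller | 2
Noah Wilson | 3
Ivy Davis | 5
Bob Jones | 4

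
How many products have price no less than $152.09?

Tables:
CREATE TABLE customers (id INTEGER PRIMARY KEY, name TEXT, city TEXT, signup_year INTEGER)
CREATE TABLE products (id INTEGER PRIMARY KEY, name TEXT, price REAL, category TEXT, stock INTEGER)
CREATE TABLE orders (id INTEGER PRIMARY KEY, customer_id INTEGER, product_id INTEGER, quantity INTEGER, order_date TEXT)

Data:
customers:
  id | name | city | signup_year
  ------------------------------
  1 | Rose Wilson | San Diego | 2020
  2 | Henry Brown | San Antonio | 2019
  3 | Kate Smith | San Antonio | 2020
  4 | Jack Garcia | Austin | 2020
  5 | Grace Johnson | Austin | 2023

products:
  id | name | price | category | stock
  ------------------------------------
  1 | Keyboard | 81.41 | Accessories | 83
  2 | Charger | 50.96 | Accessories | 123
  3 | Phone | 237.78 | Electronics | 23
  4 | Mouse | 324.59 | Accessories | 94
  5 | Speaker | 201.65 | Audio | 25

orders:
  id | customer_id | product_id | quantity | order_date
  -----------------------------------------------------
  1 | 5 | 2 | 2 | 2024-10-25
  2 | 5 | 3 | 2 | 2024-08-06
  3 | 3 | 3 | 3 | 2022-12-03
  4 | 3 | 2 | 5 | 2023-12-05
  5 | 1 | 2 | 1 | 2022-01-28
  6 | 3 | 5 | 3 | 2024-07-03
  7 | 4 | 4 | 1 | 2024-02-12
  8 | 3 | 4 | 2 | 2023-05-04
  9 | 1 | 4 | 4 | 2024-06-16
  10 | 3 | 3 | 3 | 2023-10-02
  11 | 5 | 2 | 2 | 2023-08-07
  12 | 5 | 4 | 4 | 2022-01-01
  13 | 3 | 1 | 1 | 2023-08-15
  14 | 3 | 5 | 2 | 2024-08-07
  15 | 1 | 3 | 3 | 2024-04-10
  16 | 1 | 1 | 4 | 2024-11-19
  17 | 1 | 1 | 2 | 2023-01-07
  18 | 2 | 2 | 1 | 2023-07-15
SELECT COUNT(*) FROM products WHERE price >= 152.09

Execution result:
3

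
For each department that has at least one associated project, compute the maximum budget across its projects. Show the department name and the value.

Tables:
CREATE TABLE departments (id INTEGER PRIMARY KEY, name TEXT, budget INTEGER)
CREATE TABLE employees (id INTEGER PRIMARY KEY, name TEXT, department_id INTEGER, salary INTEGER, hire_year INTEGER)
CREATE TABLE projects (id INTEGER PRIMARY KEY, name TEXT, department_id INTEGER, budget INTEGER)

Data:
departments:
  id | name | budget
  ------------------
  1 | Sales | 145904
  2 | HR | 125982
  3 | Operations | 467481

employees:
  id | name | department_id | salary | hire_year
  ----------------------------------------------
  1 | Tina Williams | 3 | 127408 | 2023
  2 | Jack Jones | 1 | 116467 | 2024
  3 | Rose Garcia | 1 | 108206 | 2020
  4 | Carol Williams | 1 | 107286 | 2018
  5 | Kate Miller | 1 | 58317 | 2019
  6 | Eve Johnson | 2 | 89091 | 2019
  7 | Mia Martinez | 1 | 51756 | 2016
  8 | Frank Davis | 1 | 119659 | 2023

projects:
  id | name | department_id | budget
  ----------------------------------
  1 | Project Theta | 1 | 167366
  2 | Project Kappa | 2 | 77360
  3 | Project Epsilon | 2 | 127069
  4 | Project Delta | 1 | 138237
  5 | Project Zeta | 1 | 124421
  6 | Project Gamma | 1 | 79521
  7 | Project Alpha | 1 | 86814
SELECT p.name, MAX(c.budget) AS max_budget FROM projects c JOIN departments p ON c.department_id = p.id GROUP BY p.id, p.name

Execution result:
name | max_budget
Sales | 167366
HR | 127069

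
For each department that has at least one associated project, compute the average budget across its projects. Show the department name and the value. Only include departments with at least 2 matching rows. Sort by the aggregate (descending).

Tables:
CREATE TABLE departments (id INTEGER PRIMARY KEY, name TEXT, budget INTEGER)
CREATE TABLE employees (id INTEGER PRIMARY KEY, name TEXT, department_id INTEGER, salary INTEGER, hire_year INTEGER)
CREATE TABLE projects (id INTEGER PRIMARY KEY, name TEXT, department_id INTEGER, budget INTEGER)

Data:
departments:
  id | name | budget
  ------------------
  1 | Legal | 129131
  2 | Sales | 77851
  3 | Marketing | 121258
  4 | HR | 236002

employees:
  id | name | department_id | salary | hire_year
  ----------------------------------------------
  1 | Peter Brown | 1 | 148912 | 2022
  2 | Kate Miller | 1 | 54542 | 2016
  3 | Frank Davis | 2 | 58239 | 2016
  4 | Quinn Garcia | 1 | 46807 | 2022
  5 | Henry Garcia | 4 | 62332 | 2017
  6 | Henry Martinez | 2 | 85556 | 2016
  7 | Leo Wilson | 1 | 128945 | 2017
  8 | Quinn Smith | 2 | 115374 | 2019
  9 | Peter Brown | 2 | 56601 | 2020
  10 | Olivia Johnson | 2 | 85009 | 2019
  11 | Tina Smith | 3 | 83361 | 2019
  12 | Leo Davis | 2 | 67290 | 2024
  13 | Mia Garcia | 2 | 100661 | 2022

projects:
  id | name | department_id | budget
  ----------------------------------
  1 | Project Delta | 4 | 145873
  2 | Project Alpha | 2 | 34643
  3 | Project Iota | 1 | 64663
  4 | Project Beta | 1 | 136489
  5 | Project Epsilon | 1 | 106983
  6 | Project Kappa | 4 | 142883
SELECT p.name, AVG(c.budget) AS avg_budget FROM projects c JOIN departments p ON c.department_id = p.id GROUP BY p.id, p.name HAVING COUNT(*) >= 2 ORDER BY avg_budget DESC

Execution result:
name | avg_budget
HR | 144378.00
Legal | 102711.67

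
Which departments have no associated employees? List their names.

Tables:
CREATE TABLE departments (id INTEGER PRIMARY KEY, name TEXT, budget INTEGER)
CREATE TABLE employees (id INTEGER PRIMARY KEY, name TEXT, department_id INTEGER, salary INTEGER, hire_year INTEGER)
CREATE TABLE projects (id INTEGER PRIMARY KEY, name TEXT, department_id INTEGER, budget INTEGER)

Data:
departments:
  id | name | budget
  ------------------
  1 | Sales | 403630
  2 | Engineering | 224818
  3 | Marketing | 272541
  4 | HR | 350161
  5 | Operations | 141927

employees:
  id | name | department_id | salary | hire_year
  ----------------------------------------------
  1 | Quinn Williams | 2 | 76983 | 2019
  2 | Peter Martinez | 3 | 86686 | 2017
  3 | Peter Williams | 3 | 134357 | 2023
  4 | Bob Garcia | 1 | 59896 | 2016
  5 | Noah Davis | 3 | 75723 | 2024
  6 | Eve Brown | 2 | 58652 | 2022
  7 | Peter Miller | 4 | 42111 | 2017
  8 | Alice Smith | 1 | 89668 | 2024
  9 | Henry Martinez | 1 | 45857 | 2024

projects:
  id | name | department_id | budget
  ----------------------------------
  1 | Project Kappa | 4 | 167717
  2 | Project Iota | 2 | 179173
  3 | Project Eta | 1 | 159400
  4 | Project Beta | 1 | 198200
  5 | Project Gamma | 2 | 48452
SELECT p.name FROM departments p LEFT JOIN employees c ON c.department_id = p.id WHERE c.id IS NULL

Execution result:
Operations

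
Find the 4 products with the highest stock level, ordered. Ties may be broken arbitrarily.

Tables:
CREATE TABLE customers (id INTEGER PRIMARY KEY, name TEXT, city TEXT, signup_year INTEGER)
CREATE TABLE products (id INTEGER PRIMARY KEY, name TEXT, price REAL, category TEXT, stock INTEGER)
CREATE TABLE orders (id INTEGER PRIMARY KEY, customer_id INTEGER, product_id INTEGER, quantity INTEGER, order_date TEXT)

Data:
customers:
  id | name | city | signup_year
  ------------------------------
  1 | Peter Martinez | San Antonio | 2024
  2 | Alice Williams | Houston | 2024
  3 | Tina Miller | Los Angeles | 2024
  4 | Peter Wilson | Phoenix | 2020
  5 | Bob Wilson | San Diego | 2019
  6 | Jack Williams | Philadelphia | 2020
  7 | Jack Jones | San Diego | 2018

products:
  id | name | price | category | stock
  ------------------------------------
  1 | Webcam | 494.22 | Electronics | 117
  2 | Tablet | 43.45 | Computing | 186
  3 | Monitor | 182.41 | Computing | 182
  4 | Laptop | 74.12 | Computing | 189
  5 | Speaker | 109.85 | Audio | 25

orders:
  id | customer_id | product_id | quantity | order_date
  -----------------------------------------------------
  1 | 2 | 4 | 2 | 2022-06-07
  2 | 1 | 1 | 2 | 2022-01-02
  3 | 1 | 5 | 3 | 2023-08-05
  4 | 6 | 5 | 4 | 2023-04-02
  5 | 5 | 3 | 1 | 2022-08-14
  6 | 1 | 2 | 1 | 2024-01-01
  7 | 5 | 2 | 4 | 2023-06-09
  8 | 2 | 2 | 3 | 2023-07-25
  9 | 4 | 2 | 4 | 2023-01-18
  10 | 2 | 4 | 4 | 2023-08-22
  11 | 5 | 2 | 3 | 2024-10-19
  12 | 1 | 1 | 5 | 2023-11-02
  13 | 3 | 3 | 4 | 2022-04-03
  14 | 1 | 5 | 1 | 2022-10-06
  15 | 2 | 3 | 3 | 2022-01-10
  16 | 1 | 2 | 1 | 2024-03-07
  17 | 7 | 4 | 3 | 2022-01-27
SELECT name, stock FROM products ORDER BY stock DESC LIMIT 4

Execution result:
name | stock
Laptop | 189
Tablet | 186
Monitor | 182
Webcam | 117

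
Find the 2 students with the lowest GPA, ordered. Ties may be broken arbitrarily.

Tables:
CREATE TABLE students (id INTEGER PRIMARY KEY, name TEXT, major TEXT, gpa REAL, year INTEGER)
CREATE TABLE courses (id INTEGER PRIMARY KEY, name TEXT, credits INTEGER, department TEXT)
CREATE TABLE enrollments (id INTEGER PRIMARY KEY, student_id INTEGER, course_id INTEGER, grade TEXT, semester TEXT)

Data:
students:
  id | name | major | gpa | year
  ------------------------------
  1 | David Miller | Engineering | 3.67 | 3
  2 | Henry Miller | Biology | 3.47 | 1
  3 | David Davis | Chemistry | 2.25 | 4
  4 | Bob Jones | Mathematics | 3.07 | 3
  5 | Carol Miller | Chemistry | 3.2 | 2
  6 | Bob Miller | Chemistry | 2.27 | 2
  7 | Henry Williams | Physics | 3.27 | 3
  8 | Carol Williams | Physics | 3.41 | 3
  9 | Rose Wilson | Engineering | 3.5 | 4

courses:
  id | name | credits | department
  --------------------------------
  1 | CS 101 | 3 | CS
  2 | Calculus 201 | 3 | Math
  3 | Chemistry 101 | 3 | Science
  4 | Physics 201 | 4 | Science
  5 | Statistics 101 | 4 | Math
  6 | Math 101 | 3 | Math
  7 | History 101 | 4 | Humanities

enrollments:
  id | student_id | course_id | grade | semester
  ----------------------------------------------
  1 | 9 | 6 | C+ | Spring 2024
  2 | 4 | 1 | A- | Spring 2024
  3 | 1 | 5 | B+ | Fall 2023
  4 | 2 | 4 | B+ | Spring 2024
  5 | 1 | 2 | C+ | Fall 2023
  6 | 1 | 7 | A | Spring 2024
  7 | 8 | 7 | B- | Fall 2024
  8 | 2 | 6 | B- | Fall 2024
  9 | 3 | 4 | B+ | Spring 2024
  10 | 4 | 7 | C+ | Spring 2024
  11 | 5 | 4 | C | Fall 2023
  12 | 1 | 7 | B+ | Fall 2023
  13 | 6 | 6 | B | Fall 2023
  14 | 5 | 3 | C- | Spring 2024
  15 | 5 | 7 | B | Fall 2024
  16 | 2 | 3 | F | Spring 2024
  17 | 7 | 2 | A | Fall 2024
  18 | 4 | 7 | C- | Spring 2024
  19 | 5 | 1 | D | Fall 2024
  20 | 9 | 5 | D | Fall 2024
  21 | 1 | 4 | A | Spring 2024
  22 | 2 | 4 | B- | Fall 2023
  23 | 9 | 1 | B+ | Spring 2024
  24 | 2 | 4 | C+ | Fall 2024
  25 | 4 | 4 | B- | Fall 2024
SELECT name, gpa FROM students ORDER BY gpa ASC LIMIT 2

Execution result:
name | gpa
David Davis | 2.25
Bob Miller | 2.27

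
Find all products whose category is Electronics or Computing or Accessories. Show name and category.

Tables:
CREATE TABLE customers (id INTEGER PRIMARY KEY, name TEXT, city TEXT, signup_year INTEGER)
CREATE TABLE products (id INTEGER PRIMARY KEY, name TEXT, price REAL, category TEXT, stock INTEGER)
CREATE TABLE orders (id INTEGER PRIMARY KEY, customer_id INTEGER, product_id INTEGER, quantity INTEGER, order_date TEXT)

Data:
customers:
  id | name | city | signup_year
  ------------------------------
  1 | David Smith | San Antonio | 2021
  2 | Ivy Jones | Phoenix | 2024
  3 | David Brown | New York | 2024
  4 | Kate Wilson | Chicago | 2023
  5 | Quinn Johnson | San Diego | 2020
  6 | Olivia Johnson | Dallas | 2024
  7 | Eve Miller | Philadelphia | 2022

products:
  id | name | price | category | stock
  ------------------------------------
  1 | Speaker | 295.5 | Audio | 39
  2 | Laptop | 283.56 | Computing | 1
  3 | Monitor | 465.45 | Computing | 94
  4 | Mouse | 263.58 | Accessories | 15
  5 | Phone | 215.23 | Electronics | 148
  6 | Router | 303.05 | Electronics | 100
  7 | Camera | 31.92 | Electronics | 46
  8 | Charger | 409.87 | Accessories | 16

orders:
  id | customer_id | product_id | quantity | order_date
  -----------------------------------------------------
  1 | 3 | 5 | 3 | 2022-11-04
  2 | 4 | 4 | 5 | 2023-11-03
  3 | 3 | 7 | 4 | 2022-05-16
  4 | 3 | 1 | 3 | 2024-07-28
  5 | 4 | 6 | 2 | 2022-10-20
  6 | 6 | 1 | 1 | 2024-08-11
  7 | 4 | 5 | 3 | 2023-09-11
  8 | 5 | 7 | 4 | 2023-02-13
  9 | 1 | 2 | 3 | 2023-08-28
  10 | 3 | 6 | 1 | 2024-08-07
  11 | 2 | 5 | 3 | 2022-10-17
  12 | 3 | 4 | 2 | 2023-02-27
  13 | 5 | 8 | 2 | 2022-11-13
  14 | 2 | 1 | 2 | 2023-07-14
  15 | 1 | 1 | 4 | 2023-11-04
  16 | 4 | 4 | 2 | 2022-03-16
SELECT name, category FROM products WHERE category IN ('Electronics', 'Computing', 'Accessories')

Execution result:
name | category
Laptop | Computing
Monitor | Computing
Mouse | Accessories
Phone | Electronics
Router | Electronics
Camera | Electronics
Charger | Accessories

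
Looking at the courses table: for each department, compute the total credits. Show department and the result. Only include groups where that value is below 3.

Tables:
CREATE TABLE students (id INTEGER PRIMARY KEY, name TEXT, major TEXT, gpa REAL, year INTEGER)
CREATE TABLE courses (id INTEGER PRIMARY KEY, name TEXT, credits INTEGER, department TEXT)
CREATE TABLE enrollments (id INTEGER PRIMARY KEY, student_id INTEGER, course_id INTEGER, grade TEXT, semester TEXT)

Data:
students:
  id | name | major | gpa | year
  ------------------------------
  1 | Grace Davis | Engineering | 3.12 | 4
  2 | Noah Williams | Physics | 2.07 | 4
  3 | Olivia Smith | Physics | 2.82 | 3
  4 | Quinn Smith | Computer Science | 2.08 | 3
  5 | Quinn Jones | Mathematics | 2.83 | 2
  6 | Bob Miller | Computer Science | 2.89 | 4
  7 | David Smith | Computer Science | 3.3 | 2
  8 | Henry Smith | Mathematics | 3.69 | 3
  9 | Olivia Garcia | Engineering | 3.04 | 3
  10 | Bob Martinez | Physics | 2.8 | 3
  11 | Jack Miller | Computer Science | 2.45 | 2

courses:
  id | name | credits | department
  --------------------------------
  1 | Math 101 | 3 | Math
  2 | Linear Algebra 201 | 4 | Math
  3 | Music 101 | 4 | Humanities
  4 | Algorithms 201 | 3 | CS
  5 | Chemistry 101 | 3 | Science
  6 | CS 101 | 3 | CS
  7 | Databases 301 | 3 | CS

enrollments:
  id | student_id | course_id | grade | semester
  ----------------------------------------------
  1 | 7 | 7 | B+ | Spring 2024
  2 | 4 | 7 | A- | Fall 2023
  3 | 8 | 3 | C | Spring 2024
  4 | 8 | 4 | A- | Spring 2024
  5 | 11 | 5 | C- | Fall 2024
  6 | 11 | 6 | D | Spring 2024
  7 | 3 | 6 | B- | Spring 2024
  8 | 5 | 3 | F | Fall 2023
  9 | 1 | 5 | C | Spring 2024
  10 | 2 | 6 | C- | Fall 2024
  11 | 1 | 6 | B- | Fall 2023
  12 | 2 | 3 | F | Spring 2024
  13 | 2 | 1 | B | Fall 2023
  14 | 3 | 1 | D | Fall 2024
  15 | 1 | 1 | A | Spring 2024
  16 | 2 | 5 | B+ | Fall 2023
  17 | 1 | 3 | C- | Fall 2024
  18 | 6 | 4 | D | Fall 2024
SELECT department, SUM(credits) AS sum_credits FROM courses GROUP BY department HAVING SUM(credits) < 3

Execution result:
(no rows)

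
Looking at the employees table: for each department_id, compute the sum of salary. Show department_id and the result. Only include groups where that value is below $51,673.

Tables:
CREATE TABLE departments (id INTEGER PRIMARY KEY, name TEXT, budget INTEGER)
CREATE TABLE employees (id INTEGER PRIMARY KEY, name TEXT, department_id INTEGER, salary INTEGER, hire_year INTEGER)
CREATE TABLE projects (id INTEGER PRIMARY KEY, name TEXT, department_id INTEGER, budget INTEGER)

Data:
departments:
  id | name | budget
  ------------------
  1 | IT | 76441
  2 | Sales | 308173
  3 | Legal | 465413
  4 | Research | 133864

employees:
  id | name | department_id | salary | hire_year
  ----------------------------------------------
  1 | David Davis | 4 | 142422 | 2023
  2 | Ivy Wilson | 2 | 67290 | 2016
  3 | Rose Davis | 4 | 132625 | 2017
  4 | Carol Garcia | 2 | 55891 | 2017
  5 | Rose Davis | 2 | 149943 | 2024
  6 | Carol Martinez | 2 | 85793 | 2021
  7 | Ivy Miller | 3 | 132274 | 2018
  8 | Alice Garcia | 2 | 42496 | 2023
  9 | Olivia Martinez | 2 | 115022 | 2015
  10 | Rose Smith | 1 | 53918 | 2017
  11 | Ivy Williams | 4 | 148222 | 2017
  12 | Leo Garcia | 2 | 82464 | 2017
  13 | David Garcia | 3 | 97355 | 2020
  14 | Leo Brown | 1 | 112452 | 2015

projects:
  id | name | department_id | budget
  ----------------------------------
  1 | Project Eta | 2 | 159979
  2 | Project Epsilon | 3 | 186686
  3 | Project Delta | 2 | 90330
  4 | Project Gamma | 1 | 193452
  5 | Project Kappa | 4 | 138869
SELECT department_id, SUM(salary) AS sum_salary FROM employees GROUP BY department_id HAVING SUM(salary) < 51673

Execution result:
(no rows)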